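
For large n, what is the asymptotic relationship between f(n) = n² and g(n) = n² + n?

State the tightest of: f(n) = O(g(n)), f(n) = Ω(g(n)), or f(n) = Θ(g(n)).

n² vs n² + n: f(n) = Θ(g(n)) — they are asymptotically equivalent (lower-order n term is dominated).

Answer: f(n) = Θ(g(n)) — they are asymptotically equivalent (lower-order n term is dominated).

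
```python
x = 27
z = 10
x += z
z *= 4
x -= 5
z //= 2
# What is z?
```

Trace:
`x = 27` → x = 27
`z = 10` → z = 10
`x += z` → x = 37
`z *= 4` → z = 40
`x -= 5` → x = 32
`z //= 2` → z = 20
So z = 20

Answer: 20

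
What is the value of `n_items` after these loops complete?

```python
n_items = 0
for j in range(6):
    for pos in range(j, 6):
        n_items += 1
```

Upper triangle: 6 + 5 + ... + 1
`n_items` takes the values: 0 → 1 → 2 → 3 → 4 → 5 → 6 → 7 → 8 → 9 → 10 → 11 → 12 → 13 → 14 → 15 → 16 → 17 → 18 → 19 → 20 → 21

Answer: 21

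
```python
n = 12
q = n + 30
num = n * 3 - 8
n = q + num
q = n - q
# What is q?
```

Trace:
`n = 12` → n = 12
`q = n + 30` → q = 42
`num = n * 3 - 8` → num = 28
`n = q + num` → n = 70
`q = n - q` → q = 28
So q = 28

Answer: 28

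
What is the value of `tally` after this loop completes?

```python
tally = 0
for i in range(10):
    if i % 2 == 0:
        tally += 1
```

Count numbers divisible by 2 in range(10)
`tally` takes the values: 0 → 1 → 2 → 3 → 4 → 5

Answer: 5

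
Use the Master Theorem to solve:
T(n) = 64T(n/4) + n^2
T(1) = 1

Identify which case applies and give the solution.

a=64, b=4, f(n)=n^2. log_4(64) = 3. Since c=2 < 3, Case 1 applies: T(n) = Θ(n^log_b(a)) = O(n^3).

Answer: O(n^3) - Case 1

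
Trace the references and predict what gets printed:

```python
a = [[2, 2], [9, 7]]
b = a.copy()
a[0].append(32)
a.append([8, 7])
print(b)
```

Key concept: shallow copy with nested lists.
Step by step:
`a = [[2, 2], [9, 7]]` → a = [[2, 2], [9, 7]]
`b = a.copy()` → b = [[2, 2], [9, 7]]
`a[0].append(32)` → a = [[2, 2, 32], [9, 7]]; b = [[2, 2, 32], [9, 7]]
`a.append([8, 7])` → a = [[2, 2, 32], [9, 7], [8, 7]]
`print(b)` → prints [[2, 2, 32], [9, 7]]

Answer: [[2, 2, 32], [9, 7]]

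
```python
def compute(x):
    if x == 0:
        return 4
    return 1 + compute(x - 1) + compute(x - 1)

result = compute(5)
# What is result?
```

compute(x) = 1 + 2·compute(x-1), compute(0)=4. Closed form: (4+1)·2^5 - 1 = 159.

Answer: 159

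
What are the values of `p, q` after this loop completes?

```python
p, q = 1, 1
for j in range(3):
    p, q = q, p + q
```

Fibonacci: after 3 iterations
`p, q` takes the values: (1, 1) → (1, 2) → (2, 3) → (3, 5)

Answer: 3, 5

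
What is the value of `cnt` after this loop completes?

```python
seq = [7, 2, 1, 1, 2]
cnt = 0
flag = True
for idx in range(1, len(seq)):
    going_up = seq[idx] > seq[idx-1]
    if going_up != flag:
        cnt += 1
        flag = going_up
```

Count direction changes in [7, 2, 1, 1, 2]
`cnt` takes the values: 0 → 1 → 2

Answer: 2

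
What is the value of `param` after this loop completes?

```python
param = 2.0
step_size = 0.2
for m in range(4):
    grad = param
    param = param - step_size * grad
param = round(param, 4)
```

Gradient descent: w = 2.0 * (1 - 0.2)^4
`param` takes the values: 2.0 → 1.6 → 1.28 → 1.024 → 0.8192

Answer: 0.8192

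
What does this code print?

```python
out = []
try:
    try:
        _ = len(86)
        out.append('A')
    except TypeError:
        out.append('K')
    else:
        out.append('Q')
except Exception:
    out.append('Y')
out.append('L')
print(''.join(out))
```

Execution trace: 'K' (inner except TypeError) → 'L' (after the try/except). Output: KL

Answer: KL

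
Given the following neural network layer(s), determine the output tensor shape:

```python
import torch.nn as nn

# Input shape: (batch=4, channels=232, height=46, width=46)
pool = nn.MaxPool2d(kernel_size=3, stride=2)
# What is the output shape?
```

Input: (4, 232, 46, 46) -> Output: (4, 232, 22, 22)

Answer: (4, 232, 22, 22)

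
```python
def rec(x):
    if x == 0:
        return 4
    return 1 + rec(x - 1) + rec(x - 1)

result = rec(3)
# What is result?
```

rec(x) = 1 + 2·rec(x-1), rec(0)=4. Closed form: (4+1)·2^3 - 1 = 39.

Answer: 39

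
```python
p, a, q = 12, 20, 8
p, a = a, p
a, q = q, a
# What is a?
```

Trace:
`p, a, q = 12, 20, 8` → p = 12; a = 20; q = 8
`p, a = a, p` → p = 20; a = 12
`a, q = q, a` → a = 8; q = 12
So a = 8

Answer: 8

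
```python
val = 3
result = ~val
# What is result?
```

Trace:
`val = 3` → val = 3
`result = ~val` → result = -4
So result = -4

Answer: -4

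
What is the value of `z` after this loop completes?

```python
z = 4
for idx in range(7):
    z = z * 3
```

Multiply by 3, 7 times: 4 * 3^7 = 8748
`z` takes the values: 4 → 12 → 36 → 108 → 324 → 972 → 2916 → 8748

Answer: 8748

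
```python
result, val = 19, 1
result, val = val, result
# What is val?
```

Trace:
`result, val = 19, 1` → result = 19; val = 1
`result, val = val, result` → result = 1; val = 19
So val = 19

Answer: 19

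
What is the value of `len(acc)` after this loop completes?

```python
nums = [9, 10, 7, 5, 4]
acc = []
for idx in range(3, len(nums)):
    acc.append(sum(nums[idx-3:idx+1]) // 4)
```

Number of 4-element averages
`acc` takes the values: [] → [7] → [7, 6]
So `len(acc)` = 2

Answer: 2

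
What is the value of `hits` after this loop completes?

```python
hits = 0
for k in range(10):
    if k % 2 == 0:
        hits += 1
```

Count numbers divisible by 2 in range(10)
`hits` takes the values: 0 → 1 → 2 → 3 → 4 → 5

Answer: 5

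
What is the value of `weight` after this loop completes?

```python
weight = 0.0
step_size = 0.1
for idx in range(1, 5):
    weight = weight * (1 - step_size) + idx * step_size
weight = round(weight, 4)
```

Moving average with lr=0.1
`weight` takes the values: 0.0 → 0.1 → 0.29 → 0.561 → 0.9049

Answer: 0.9049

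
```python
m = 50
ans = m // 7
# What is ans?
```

Trace:
`m = 50` → m = 50
`ans = m // 7` → ans = 7
So ans = 7

Answer: 7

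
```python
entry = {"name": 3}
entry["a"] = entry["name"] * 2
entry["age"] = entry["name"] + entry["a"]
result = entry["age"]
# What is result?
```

Trace:
`entry = {"name": 3}` → entry = {'name': 3}
`entry["a"] = entry["name"] * 2` → entry = {'name': 3, 'a': 6}
`entry["age"] = entry["name"] + entry["a"]` → entry = {'name': 3, 'a': 6, 'age': 9}
`result = entry["age"]` → result = 9
So result = 9

Answer: 9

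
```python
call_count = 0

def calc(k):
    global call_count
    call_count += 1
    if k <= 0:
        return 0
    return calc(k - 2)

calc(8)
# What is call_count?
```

Linear recursion stepping by 2: 5 calls from k=8 down to ≤0.

Answer: 5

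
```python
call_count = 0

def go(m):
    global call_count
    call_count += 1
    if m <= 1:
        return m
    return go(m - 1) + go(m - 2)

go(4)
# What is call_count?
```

Calls(m) = 1 + Calls(m-1) + Calls(m-2); Calls(0)=Calls(1)=1. For m=4 this gives 9.

Answer: 9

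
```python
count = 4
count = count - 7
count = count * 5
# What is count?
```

Trace:
`count = 4` → count = 4
`count = count - 7` → count = -3
`count = count * 5` → count = -15
So count = -15

Answer: -15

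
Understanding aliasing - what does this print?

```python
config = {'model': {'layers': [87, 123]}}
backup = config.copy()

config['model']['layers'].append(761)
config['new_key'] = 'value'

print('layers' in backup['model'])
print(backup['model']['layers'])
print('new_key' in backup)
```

Key concept: shallow copy gotcha with nested dict.
Step by step:
`config = {'model': {'layers': [87, 123]}}` → config = {'model': {'layers': [87, 123]}}
`backup = config.copy()` → backup = {'model': {'layers': [87, 123]}}
`config['model']['layers'].append(761)` → config = {'model': {'layers': [87, 123, 761]}}; backup = {'model': {'layers': [87, 123, 761]}}
`config['new_key'] = 'value'` → config = {'model': {'layers': [87, 123, 761]}, 'new_key': 'value'}
`print('layers' in backup['model'])` → prints True
`print(backup['model']['layers'])` → prints [87, 123, 761]
`print('new_key' in backup)` → prints False

Answer:
True
[87, 123, 761]
False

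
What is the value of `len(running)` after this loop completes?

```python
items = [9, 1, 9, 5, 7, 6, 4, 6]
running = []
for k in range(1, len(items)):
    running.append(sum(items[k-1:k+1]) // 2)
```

Number of 2-element averages
`running` takes the values: [] → [5] → [5, 5] → [5, 5, 7] → [5, 5, 7, 6] → [5, 5, 7, 6, 6] → [5, 5, 7, 6, 6, 5] → [5, 5, 7, 6, 6, 5, 5]
So `len(running)` = 7

Answer: 7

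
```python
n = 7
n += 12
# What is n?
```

Trace:
`n = 7` → n = 7
`n += 12` → n = 19
So n = 19

Answer: 19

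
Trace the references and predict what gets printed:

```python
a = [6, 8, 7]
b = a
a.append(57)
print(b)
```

Key concept: basic list aliasing.
Step by step:
`a = [6, 8, 7]` → a = [6, 8, 7]
`b = a` → b = [6, 8, 7] (same object as a)
`a.append(57)` → a = [6, 8, 7, 57] (same object as b); b = [6, 8, 7, 57] (same object as a)
`print(b)` → prints [6, 8, 7, 57]

Answer: [6, 8, 7, 57]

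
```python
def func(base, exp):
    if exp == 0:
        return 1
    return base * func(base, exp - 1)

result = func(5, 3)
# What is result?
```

func(5, 3) = 5 * 5 * 5 = 125

Answer: 125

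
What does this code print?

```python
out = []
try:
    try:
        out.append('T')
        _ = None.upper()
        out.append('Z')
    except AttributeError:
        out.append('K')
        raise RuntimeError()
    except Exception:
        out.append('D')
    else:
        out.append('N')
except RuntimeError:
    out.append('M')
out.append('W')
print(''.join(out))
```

Execution trace: 'T' (inner try body) → 'K' (inner except AttributeError) → 'M' (outer except RuntimeError) → 'W' (after the try/except). Output: TKMW

Answer: TKMW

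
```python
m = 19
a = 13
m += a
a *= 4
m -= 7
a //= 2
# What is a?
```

Trace:
`m = 19` → m = 19
`a = 13` → a = 13
`m += a` → m = 32
`a *= 4` → a = 52
`m -= 7` → m = 25
`a //= 2` → a = 26
So a = 26

Answer: 26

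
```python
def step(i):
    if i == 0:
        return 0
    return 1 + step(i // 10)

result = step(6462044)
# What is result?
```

Count of digits of 6462044: 7

Answer: 7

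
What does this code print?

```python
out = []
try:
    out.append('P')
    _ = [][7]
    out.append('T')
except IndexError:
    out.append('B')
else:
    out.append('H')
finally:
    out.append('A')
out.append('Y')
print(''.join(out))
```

Execution trace: 'P' (try body) → 'B' (except IndexError) → 'A' (finally) → 'Y' (after the try/except). Output: PBAY

Answer: PBAY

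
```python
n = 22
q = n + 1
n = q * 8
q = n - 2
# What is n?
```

Trace:
`n = 22` → n = 22
`q = n + 1` → q = 23
`n = q * 8` → n = 184
`q = n - 2` → q = 182
So n = 184

Answer: 184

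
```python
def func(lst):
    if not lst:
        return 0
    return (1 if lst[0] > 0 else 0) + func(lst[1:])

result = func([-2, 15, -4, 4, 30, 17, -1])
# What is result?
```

Count of positive elements in [-2, 15, -4, 4, 30, 17, -1] = 4

Answer: 4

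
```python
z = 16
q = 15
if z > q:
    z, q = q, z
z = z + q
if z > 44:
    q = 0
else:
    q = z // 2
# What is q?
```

Trace:
`z = 16` → z = 16
`q = 15` → q = 15
`if z > q: ...` → z > q is True → z = 15; q = 16
`z = z + q` → z = 31
`if z > 44: ...` → z > 44 is False, take else branch → q = 15
So q = 15

Answer: 15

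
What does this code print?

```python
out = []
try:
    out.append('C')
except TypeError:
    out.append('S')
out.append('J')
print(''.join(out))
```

Execution trace: 'C' (try body, no exception) → 'J' (after the try/except). Output: CJ

Answer: CJ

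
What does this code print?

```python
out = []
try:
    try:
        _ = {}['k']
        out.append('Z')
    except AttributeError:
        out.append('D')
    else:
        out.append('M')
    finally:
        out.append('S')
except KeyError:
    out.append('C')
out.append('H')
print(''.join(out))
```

Execution trace: 'S' (finally) → 'C' (outer except KeyError) → 'H' (after the try/except). Output: SCH

Answer: SCH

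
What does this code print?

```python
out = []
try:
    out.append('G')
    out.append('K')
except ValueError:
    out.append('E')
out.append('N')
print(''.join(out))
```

Execution trace: 'G' (try body) → 'K' (try body, no exception) → 'N' (after the try/except). Output: GKN

Answer: GKN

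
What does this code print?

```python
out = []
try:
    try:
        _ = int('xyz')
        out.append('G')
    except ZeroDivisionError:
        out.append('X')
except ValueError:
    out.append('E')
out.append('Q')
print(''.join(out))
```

Execution trace: 'E' (outer except ValueError) → 'Q' (after the try/except). Output: EQ

Answer: EQ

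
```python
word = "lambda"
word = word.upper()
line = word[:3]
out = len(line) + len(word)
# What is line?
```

Trace:
`word = "lambda"` → word = 'lambda'
`word = word.upper()` → word = 'LAMBDA'
`line = word[:3]` → line = 'LAM'
`out = len(line) + len(word)` → out = 9
So line = 'LAM'

Answer: 'LAM'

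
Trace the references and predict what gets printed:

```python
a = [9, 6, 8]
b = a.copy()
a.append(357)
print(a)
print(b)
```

Key concept: list.copy() creates independent copy.
Step by step:
`a = [9, 6, 8]` → a = [9, 6, 8]
`b = a.copy()` → b = [9, 6, 8]
`a.append(357)` → a = [9, 6, 8, 357]
`print(a)` → prints [9, 6, 8, 357]
`print(b)` → prints [9, 6, 8]

Answer:
[9, 6, 8, 357]
[9, 6, 8]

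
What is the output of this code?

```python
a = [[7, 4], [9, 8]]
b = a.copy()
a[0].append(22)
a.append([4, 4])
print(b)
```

Key concept: shallow copy with nested lists.
Step by step:
`a = [[7, 4], [9, 8]]` → a = [[7, 4], [9, 8]]
`b = a.copy()` → b = [[7, 4], [9, 8]]
`a[0].append(22)` → a = [[7, 4, 22], [9, 8]]; b = [[7, 4, 22], [9, 8]]
`a.append([4, 4])` → a = [[7, 4, 22], [9, 8], [4, 4]]
`print(b)` → prints [[7, 4, 22], [9, 8]]

Answer: [[7, 4, 22], [9, 8]]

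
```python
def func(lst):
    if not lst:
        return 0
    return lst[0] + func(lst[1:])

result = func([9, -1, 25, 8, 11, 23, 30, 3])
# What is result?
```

9 + (-1) + 25 + 8 + 11 + 23 + 30 + 3 + 0 = 108

Answer: 108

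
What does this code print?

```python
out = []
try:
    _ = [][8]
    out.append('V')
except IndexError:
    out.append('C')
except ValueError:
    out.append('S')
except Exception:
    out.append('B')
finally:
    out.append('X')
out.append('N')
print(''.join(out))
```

Execution trace: 'C' (except IndexError) → 'X' (finally) → 'N' (after the try/except). Output: CXN

Answer: CXN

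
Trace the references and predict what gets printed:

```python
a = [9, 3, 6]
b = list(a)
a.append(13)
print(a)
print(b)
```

Key concept: list() constructor creates copy.
Step by step:
`a = [9, 3, 6]` → a = [9, 3, 6]
`b = list(a)` → b = [9, 3, 6]
`a.append(13)` → a = [9, 3, 6, 13]
`print(a)` → prints [9, 3, 6, 13]
`print(b)` → prints [9, 3, 6]

Answer:
[9, 3, 6, 13]
[9, 3, 6]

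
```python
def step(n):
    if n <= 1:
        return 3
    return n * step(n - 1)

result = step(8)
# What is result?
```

step(8) = 8 * 7 * 6 * 5 * 4 * 3 * 2 * 3 = 120960

Answer: 120960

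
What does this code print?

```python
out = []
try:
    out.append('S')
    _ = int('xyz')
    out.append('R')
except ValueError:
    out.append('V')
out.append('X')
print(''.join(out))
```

Execution trace: 'S' (try body) → 'V' (except ValueError) → 'X' (after the try/except). Output: SVX

Answer: SVX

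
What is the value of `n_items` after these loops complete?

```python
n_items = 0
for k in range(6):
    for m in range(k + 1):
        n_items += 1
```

Triangle: 1 + 2 + ... + 6
`n_items` takes the values: 0 → 1 → 2 → 3 → 4 → 5 → 6 → 7 → 8 → 9 → 10 → 11 → 12 → 13 → 14 → 15 → 16 → 17 → 18 → 19 → 20 → 21

Answer: 21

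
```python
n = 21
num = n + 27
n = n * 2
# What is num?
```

Trace:
`n = 21` → n = 21
`num = n + 27` → num = 48
`n = n * 2` → n = 42
So num = 48

Answer: 48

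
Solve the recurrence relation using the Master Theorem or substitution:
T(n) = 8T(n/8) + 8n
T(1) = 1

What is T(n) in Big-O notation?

By Master Theorem: a=8, b=8, f(n)=8n. Since log_8(8) = 1 and f(n) = Θ(n^1), Case 2 applies. T(n) = O(n log n).

Answer: O(n log n)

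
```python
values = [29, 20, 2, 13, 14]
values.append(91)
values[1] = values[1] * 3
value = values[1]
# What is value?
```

Trace:
`values = [29, 20, 2, 13, 14]` → values = [29, 20, 2, 13, 14]
`values.append(91)` → values = [29, 20, 2, 13, 14, 91]
`values[1] = values[1] * 3` → values = [29, 60, 2, 13, 14, 91]
`value = values[1]` → value = 60
So value = 60

Answer: 60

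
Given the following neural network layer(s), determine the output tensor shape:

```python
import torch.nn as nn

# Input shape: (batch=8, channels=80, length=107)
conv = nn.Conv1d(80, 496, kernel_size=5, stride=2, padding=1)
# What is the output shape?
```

Input: (8, 80, 107) -> Output: (8, 496, 53)

Answer: (8, 496, 53)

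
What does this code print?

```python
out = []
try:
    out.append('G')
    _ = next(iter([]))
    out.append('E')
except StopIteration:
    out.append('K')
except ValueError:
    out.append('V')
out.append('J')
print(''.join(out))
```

Execution trace: 'G' (try body) → 'K' (except StopIteration) → 'J' (after the try/except). Output: GKJ

Answer: GKJ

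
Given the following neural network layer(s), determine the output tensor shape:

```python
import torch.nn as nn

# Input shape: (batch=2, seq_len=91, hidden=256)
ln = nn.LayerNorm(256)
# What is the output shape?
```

Input: (2, 91, 256) -> Output: (2, 91, 256)

Answer: (2, 91, 256)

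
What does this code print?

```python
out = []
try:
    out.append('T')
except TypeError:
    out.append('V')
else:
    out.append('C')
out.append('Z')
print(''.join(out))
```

Execution trace: 'T' (try body, no exception) → 'C' (else) → 'Z' (after the try/except). Output: TCZ

Answer: TCZ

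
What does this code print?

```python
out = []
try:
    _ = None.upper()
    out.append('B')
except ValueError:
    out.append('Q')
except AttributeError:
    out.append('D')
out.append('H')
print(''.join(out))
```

Execution trace: 'D' (except AttributeError) → 'H' (after the try/except). Output: DH

Answer: DH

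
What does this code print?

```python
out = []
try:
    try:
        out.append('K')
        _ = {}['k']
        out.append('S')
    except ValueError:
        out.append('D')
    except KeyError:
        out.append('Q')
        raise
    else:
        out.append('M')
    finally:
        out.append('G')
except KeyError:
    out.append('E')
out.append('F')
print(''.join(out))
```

Execution trace: 'K' (inner try body) → 'Q' (inner except KeyError) → 'G' (inner finally) → 'E' (outer except KeyError) → 'F' (after the try/except). Output: KQGEF

Answer: KQGEF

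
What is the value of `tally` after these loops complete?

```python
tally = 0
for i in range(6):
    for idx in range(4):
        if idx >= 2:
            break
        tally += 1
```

Inner breaks at 2, outer runs 6 times
`tally` takes the values: 0 → 1 → 2 → 3 → 4 → 5 → 6 → 7 → 8 → 9 → 10 → 11 → 12

Answer: 12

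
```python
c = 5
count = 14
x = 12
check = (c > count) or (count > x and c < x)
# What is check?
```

Trace:
`c = 5` → c = 5
`count = 14` → count = 14
`x = 12` → x = 12
`check = (c > count) or (count > x and c < x)` → check = True
So check = True

Answer: True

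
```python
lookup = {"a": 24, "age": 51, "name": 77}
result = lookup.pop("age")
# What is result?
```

Trace:
`lookup = {"a": 24, "age": 51, "name": 77}` → lookup = {'a': 24, 'age': 51, 'name': 77}
`result = lookup.pop("age")` → lookup = {'a': 24, 'name': 77}; result = 51
So result = 51

Answer: 51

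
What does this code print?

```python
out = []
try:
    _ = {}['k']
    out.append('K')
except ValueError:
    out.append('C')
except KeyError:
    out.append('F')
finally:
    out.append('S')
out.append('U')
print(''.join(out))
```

Execution trace: 'F' (except KeyError) → 'S' (finally) → 'U' (after the try/except). Output: FSU

Answer: FSU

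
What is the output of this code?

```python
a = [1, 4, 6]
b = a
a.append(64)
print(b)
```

Key concept: basic list aliasing.
Step by step:
`a = [1, 4, 6]` → a = [1, 4, 6]
`b = a` → b = [1, 4, 6] (same object as a)
`a.append(64)` → a = [1, 4, 6, 64] (same object as b); b = [1, 4, 6, 64] (same object as a)
`print(b)` → prints [1, 4, 6, 64]

Answer: [1, 4, 6, 64]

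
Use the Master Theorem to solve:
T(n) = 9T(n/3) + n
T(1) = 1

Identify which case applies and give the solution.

a=9, b=3, f(n)=n. log_3(9) = 2. Since c=1 < 2, Case 1 applies: T(n) = Θ(n^log_b(a)) = O(n^2).

Answer: O(n^2) - Case 1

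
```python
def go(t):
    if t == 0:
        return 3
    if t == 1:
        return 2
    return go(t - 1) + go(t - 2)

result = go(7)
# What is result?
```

Build up from base cases: go(0)=3, go(1)=2, go(2)=5, go(3)=7, go(4)=12, go(5)=19, go(6)=31, ..., go(7)=50

Answer: 50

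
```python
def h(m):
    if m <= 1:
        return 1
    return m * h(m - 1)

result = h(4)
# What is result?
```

h(4) = 4 * 3 * 2 * 1 = 24

Answer: 24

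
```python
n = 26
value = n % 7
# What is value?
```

Trace:
`n = 26` → n = 26
`value = n % 7` → value = 5
So value = 5

Answer: 5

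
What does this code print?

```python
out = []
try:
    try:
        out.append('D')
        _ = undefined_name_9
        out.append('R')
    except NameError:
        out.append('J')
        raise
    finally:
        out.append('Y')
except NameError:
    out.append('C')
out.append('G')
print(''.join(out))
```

Execution trace: 'D' (inner try body) → 'J' (inner except NameError) → 'Y' (inner finally) → 'C' (outer except NameError) → 'G' (after the try/except). Output: DJYCG

Answer: DJYCG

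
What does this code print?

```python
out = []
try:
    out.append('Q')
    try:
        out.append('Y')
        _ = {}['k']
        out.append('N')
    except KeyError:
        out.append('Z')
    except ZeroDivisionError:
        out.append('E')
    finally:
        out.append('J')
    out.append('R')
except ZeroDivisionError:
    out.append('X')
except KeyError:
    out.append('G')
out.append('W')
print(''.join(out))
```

Execution trace: 'Q' (try body) → 'Y' (inner try body) → 'Z' (inner except KeyError) → 'J' (inner finally) → 'R' (try body, no exception) → 'W' (after the try/except). Output: QYZJRW

Answer: QYZJRW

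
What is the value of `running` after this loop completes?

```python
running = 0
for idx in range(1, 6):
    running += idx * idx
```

Sum of squares 1² to 5² = 55
`running` takes the values: 0 → 1 → 5 → 14 → 30 → 55

Answer: 55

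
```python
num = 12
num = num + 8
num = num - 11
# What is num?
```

Trace:
`num = 12` → num = 12
`num = num + 8` → num = 20
`num = num - 11` → num = 9
So num = 9

Answer: 9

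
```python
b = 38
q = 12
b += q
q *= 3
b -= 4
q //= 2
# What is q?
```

Trace:
`b = 38` → b = 38
`q = 12` → q = 12
`b += q` → b = 50
`q *= 3` → q = 36
`b -= 4` → b = 46
`q //= 2` → q = 18
So q = 18

Answer: 18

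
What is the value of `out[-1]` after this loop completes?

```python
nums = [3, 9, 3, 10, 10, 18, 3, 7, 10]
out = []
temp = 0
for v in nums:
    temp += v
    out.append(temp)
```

Cumulative sum ends at 73
`out` takes the values: [] → [3] → [3, 12] → [3, 12, 15] → [3, 12, 15, 25] → [3, 12, 15, 25, 35] → [3, 12, 15, 25, 35, 53] → [3, 12, 15, 25, 35, 53, 56] → [3, 12, 15, 25, 35, 53, 56, 63] → [3, 12, 15, 25, 35, 53, 56, 63, 73]
So `out[-1]` = 73

Answer: 73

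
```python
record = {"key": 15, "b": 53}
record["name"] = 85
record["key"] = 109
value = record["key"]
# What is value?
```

Trace:
`record = {"key": 15, "b": 53}` → record = {'key': 15, 'b': 53}
`record["name"] = 85` → record = {'key': 15, 'b': 53, 'name': 85}
`record["key"] = 109` → record = {'key': 109, 'b': 53, 'name': 85}
`value = record["key"]` → value = 109
So value = 109

Answer: 109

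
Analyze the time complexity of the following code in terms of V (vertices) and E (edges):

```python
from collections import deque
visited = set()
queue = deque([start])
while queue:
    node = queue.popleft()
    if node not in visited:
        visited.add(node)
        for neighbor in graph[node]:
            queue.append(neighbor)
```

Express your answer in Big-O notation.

This is Breadth-first search on a graph. Time complexity: O(V + E).

Answer: O(V + E)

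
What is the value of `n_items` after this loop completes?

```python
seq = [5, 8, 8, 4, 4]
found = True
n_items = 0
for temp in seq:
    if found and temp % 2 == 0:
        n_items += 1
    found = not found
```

Count even values at even positions
`n_items` takes the values: 0 → 1 → 2

Answer: 2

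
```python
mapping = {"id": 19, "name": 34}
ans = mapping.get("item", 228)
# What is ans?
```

Trace:
`mapping = {"id": 19, "name": 34}` → mapping = {'id': 19, 'name': 34}
`ans = mapping.get("item", 228)` → ans = 228
So ans = 228

Answer: 228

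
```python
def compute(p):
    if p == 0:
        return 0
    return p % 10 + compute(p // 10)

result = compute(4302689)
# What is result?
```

Sum of digits of 4302689: 9 + 8 + 6 + 2 + 0 + 3 + 4 = 32

Answer: 32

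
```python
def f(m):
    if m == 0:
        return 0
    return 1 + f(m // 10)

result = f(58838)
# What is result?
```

Count of digits of 58838: 5

Answer: 5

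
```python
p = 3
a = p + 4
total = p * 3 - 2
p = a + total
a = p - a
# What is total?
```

Trace:
`p = 3` → p = 3
`a = p + 4` → a = 7
`total = p * 3 - 2` → total = 7
`p = a + total` → p = 14
`a = p - a` → a = 7
So total = 7

Answer: 7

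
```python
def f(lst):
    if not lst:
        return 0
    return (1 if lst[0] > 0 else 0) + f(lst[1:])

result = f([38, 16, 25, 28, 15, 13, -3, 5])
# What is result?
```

Count of positive elements in [38, 16, 25, 28, 15, 13, -3, 5] = 7

Answer: 7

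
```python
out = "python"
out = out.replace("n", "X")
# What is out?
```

Trace:
`out = "python"` → out = 'python'
`out = out.replace("n", "X")` → out = 'pythoX'
So out = 'pythoX'

Answer: 'pythoX'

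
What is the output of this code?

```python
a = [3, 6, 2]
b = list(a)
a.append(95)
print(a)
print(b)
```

Key concept: list() constructor creates copy.
Step by step:
`a = [3, 6, 2]` → a = [3, 6, 2]
`b = list(a)` → b = [3, 6, 2]
`a.append(95)` → a = [3, 6, 2, 95]
`print(a)` → prints [3, 6, 2, 95]
`print(b)` → prints [3, 6, 2]

Answer:
[3, 6, 2, 95]
[3, 6, 2]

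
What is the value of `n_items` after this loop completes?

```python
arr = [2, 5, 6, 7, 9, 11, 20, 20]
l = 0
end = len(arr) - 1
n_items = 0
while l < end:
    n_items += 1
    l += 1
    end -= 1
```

Iterations until pointers meet (list length 8)
`n_items` takes the values: 0 → 1 → 2 → 3 → 4

Answer: 4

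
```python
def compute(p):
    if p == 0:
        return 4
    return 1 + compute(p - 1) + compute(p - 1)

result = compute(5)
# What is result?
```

compute(p) = 1 + 2·compute(p-1), compute(0)=4. Closed form: (4+1)·2^5 - 1 = 159.

Answer: 159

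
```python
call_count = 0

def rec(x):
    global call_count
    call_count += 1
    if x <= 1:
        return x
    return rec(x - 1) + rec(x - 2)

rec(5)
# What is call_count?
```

Calls(x) = 1 + Calls(x-1) + Calls(x-2); Calls(0)=Calls(1)=1. For x=5 this gives 15.

Answer: 15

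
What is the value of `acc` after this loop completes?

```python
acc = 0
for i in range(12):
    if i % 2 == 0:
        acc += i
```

Sum of even numbers 0 to 11
`acc` takes the values: 0 → 2 → 6 → 12 → 20 → 30

Answer: 30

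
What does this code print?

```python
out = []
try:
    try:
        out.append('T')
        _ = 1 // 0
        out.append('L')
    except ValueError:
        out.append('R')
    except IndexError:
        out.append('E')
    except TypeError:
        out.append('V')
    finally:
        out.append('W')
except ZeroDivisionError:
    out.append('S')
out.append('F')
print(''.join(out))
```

Execution trace: 'T' (try body) → 'W' (finally) → 'S' (outer except ZeroDivisionError) → 'F' (after the try/except). Output: TWSF

Answer: TWSF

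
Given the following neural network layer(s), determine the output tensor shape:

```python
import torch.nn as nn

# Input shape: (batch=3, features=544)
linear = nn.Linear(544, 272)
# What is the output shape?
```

Input: (3, 544) -> Output: (3, 272)

Answer: (3, 272)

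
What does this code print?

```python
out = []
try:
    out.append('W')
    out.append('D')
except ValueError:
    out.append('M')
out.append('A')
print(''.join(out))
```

Execution trace: 'W' (try body) → 'D' (try body, no exception) → 'A' (after the try/except). Output: WDA

Answer: WDA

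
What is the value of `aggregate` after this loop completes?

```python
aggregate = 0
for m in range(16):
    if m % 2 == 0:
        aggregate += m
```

Sum of even numbers 0 to 15
`aggregate` takes the values: 0 → 2 → 6 → 12 → 20 → 30 → 42 → 56

Answer: 56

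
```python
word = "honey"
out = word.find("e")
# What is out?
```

Trace:
`word = "honey"` → word = 'honey'
`out = word.find("e")` → out = 3
So out = 3

Answer: 3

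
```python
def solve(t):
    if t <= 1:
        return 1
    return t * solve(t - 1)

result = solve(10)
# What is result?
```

solve(10) = 10 * 9 * 8 * 7 * 6 * 5 * 4 * 3 * 2 * 1 = 3628800

Answer: 3628800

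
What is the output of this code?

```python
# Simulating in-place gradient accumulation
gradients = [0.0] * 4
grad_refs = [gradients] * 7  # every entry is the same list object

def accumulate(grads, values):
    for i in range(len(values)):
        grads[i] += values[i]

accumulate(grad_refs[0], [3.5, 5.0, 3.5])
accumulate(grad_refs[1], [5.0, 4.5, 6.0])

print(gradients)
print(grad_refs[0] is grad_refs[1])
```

Key concept: gradient accumulation aliasing.
Step by step:
`gradients = [0.0] * 4` → gradients = [0.0, 0.0, 0.0, 0.0]
`grad_refs = [gradients] * 7` → grad_refs = [[0.0, 0.0, 0.0, 0.0], [0.0, 0.0, 0.0, 0.0], [0.0, 0.0, 0.0, 0.0], [0.0, 0.0, 0.0, 0.0], [0.0, 0.0, 0.0, 0.0], [0.0, 0.0, 0.0, 0.0], [0.0, 0.0, 0.0, 0.0]]
`accumulate(grad_refs[0], [3.5, 5.0, 3.5])` → gradients = [3.5, 5.0, 3.5, 0.0]; grad_refs = [[3.5, 5.0, 3.5, 0.0], [3.5, 5.0, 3.5, 0.0], [3.5, 5.0, 3.5, 0.0], [3.5, 5.0, 3.5, 0.0], [3.5, 5.0, 3.5, 0.0], [3.5, 5.0, 3.5, 0.0], [3.5, 5.0, 3.5, 0.0]]
`accumulate(grad_refs[1], [5.0, 4.5, 6.0])` → gradients = [8.5, 9.5, 9.5, 0.0]; grad_refs = [[8.5, 9.5, 9.5, 0.0], [8.5, 9.5, 9.5, 0.0], [8.5, 9.5, 9.5, 0.0], [8.5, 9.5, 9.5, 0.0], [8.5, 9.5, 9.5, 0.0], [8.5, 9.5, 9.5, 0.0], [8.5, 9.5, 9.5, 0.0]]
`print(gradients)` → prints [8.5, 9.5, 9.5, 0.0]
`print(grad_refs[0] is grad_refs[1])` → prints True

Answer:
[8.5, 9.5, 9.5, 0.0]
True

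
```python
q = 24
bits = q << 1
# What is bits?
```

Trace:
`q = 24` → q = 24
`bits = q << 1` → bits = 48
So bits = 48

Answer: 48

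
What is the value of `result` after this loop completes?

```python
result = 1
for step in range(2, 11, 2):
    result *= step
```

Product of even numbers 2 to 10
`result` takes the values: 1 → 2 → 8 → 48 → 384 → 3840

Answer: 3840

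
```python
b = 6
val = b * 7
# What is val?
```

Trace:
`b = 6` → b = 6
`val = b * 7` → val = 42
So val = 42

Answer: 42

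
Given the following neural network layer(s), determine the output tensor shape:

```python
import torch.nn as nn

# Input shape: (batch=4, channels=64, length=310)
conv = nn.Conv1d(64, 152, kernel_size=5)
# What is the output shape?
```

Input: (4, 64, 310) -> Output: (4, 152, 306)

Answer: (4, 152, 306)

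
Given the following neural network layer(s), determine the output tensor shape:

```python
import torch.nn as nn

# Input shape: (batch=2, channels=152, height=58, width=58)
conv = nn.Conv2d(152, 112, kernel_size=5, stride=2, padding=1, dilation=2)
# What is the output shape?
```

Input: (2, 152, 58, 58) -> Output: (2, 112, 26, 26)

Answer: (2, 112, 26, 26)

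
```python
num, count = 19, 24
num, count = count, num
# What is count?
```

Trace:
`num, count = 19, 24` → num = 19; count = 24
`num, count = count, num` → num = 24; count = 19
So count = 19

Answer: 19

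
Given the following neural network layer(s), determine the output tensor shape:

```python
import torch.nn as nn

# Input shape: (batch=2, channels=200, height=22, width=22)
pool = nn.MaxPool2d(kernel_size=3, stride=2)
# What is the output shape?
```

Input: (2, 200, 22, 22) -> Output: (2, 200, 10, 10)

Answer: (2, 200, 10, 10)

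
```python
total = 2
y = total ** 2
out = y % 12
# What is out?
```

Trace:
`total = 2` → total = 2
`y = total ** 2` → y = 4
`out = y % 12` → out = 4
So out = 4

Answer: 4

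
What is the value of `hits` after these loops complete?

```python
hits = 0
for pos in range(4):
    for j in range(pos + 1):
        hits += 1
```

Triangle: 1 + 2 + ... + 4
`hits` takes the values: 0 → 1 → 2 → 3 → 4 → 5 → 6 → 7 → 8 → 9 → 10

Answer: 10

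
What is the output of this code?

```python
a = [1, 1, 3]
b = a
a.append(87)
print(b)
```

Key concept: basic list aliasing.
Step by step:
`a = [1, 1, 3]` → a = [1, 1, 3]
`b = a` → b = [1, 1, 3] (same object as a)
`a.append(87)` → a = [1, 1, 3, 87] (same object as b); b = [1, 1, 3, 87] (same object as a)
`print(b)` → prints [1, 1, 3, 87]

Answer: [1, 1, 3, 87]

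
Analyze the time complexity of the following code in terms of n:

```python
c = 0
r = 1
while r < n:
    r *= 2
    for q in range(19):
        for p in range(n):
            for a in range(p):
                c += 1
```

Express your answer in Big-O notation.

Each loop level contributes: log n × 1 × n × n. Multiplying the contributions gives O(n^2 log n).

Answer: O(n^2 log n)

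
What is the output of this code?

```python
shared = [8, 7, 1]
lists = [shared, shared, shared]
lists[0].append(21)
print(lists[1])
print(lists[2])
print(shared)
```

Key concept: list of same reference.
Step by step:
`shared = [8, 7, 1]` → shared = [8, 7, 1]
`lists = [shared, shared, shared]` → lists = [[8, 7, 1], [8, 7, 1], [8, 7, 1]]
`lists[0].append(21)` → shared = [8, 7, 1, 21]; lists = [[8, 7, 1, 21], [8, 7, 1, 21], [8, 7, 1, 21]]
`print(lists[1])` → prints [8, 7, 1, 21]
`print(lists[2])` → prints [8, 7, 1, 21]
`print(shared)` → prints [8, 7, 1, 21]

Answer:
[8, 7, 1, 21]
[8, 7, 1, 21]
[8, 7, 1, 21]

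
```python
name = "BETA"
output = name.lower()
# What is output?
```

Trace:
`name = "BETA"` → name = 'BETA'
`output = name.lower()` → output = 'beta'
So output = 'beta'

Answer: 'beta'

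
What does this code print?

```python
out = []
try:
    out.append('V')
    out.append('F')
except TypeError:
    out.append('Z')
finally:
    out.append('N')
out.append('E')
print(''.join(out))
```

Execution trace: 'V' (try body) → 'F' (try body, no exception) → 'N' (finally) → 'E' (after the try/except). Output: VFNE

Answer: VFNE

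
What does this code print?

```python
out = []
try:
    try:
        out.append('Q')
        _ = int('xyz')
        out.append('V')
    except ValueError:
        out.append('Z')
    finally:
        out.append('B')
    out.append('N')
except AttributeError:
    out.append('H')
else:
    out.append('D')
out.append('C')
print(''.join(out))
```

Execution trace: 'Q' (inner try body) → 'Z' (inner except ValueError) → 'B' (inner finally) → 'N' (try body, no exception) → 'D' (else) → 'C' (after the try/except). Output: QZBNDC

Answer: QZBNDC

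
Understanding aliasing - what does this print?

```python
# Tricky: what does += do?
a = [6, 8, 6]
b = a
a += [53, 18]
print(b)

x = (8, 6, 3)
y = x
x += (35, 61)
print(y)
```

Key concept: += behavior differs for mutable vs immutable.
Step by step:
`a = [6, 8, 6]` → a = [6, 8, 6]
`b = a` → b = [6, 8, 6] (same object as a)
`a += [53, 18]` → a = [6, 8, 6, 53, 18] (same object as b); b = [6, 8, 6, 53, 18] (same object as a)
`print(b)` → prints [6, 8, 6, 53, 18]
`x = (8, 6, 3)` → x = (8, 6, 3)
`y = x` → y = (8, 6, 3)
`x += (35, 61)` → x = (8, 6, 3, 35, 61)
`print(y)` → prints (8, 6, 3)

Answer:
[6, 8, 6, 53, 18]
(8, 6, 3)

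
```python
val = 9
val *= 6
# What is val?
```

Trace:
`val = 9` → val = 9
`val *= 6` → val = 54
So val = 54

Answer: 54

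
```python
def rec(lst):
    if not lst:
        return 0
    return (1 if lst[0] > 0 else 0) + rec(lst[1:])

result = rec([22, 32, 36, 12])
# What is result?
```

Count of positive elements in [22, 32, 36, 12] = 4

Answer: 4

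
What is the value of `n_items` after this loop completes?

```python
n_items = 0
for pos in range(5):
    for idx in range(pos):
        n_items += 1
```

Triangle number: 0+1+2+...+4
`n_items` takes the values: 0 → 1 → 2 → 3 → 4 → 5 → 6 → 7 → 8 → 9 → 10

Answer: 10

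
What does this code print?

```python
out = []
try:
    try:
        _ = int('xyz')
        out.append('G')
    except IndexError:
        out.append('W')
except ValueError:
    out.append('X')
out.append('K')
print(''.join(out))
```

Execution trace: 'X' (outer except ValueError) → 'K' (after the try/except). Output: XK

Answer: XK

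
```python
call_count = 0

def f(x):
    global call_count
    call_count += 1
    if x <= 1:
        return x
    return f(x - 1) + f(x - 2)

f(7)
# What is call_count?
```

Calls(x) = 1 + Calls(x-1) + Calls(x-2); Calls(0)=Calls(1)=1. For x=7 this gives 41.

Answer: 41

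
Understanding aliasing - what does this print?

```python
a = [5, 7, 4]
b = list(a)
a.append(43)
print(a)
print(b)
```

Key concept: list() constructor creates copy.
Step by step:
`a = [5, 7, 4]` → a = [5, 7, 4]
`b = list(a)` → b = [5, 7, 4]
`a.append(43)` → a = [5, 7, 4, 43]
`print(a)` → prints [5, 7, 4, 43]
`print(b)` → prints [5, 7, 4]

Answer:
[5, 7, 4, 43]
[5, 7, 4]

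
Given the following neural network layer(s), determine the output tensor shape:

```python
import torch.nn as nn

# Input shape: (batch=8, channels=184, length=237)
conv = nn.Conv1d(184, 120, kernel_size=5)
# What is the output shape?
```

Input: (8, 184, 237) -> Output: (8, 120, 233)

Answer: (8, 120, 233)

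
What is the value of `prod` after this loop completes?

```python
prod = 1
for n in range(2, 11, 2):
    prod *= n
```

Product of even numbers 2 to 10
`prod` takes the values: 1 → 2 → 8 → 48 → 384 → 3840

Answer: 3840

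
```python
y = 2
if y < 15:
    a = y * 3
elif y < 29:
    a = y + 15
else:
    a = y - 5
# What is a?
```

Trace:
`y = 2` → y = 2
`if y < 15: ...` → y < 15 is True → a = 6
So a = 6

Answer: 6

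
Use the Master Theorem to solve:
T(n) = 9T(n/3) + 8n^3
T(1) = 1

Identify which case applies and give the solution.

a=9, b=3, f(n)=8n^3. log_3(9) = 2. Since c=3 > 2 and the regularity condition holds (9(n/3)^3 = (9/3^3)n^3 with 9/3^3 < 1), Case 3 applies: T(n) = Θ(f(n)) = O(n^3).

Answer: O(n^3) - Case 3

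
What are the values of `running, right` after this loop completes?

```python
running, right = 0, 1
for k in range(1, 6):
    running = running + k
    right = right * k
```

Sum and factorial of 1 to 5
`running, right` takes the values: (0, 1) → (1, 1) → (3, 1) → (3, 2) → (6, 2) → (6, 6) → (10, 6) → (10, 24) → (15, 24) → (15, 120)

Answer: 15, 120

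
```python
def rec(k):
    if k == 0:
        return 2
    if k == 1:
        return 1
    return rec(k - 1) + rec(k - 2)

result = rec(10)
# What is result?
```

Build up from base cases: rec(0)=2, rec(1)=1, rec(2)=3, rec(3)=4, rec(4)=7, rec(5)=11, rec(6)=18, ..., rec(10)=123

Answer: 123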